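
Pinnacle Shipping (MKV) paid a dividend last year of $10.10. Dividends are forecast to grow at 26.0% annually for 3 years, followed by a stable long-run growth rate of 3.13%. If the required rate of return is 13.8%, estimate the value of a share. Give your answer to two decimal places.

$169.78

Two-stage DDM. Project D₁…D_3 at 0.26, terminal growth 0.0313, discount at r = 0.138.
D_1 = 12.7260
D_2 = 16.0348
D_3 = 20.2038
Terminal value at t=3: TV = D_4/(r−g) = 20.8362/(0.138−0.0313) = 195.2781
P₀ = 12.7260/(1+0.138)^1 + 16.0348/(1+0.138)^2 + 20.2038/(1+0.138)^3 + 195.2781/(1+0.138)^3 = 169.7768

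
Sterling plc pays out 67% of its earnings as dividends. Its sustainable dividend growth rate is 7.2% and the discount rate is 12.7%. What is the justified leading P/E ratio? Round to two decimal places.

Justified leading P/E = b/(r−g) = 0.67/(0.127−0.072) = 12.1818

12.18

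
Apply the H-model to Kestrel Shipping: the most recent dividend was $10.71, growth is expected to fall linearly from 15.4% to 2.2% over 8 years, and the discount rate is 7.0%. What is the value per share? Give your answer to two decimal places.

H-model: P₀ = D₀[(1+g_L) + H(g_S−g_L)]/(r−g_L), with H = 8/2 = 4.
P₀ = 10.71 × [(1+0.022) + 4×(0.154−0.022)] / (0.07−0.022)
   = 10.71 × 1.5500 / 0.048 = 345.8438

$345.84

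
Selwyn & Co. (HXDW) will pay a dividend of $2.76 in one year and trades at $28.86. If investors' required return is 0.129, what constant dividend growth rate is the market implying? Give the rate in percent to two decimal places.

From P₀ = D₁/(r − g), the implied growth is g = r − D₁/P₀.
g = 0.129 − 2.76/28.86 = 0.129 − 0.09563 = 0.03337

3.34%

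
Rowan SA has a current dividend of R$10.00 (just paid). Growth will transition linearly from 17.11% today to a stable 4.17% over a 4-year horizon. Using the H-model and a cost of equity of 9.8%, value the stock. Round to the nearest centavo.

R$230.99

H-model: P₀ = D₀[(1+g_L) + H(g_S−g_L)]/(r−g_L), with H = 4/2 = 2.
P₀ = 10.00 × [(1+0.0417) + 2×(0.1711−0.0417)] / (0.098−0.0417)
   = 10.00 × 1.3005 / 0.0563 = 230.9947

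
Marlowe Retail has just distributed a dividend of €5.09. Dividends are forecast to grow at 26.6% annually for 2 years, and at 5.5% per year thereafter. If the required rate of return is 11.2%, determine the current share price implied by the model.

€134.50

Two-stage DDM. Project D₁…D_2 at 0.266, terminal growth 0.055, discount at r = 0.112.
D_1 = 6.4439
D_2 = 8.1580
Terminal value at t=2: TV = D_3/(r−g) = 8.6067/(0.112−0.055) = 150.9951
P₀ = 6.4439/(1+0.112)^1 + 8.1580/(1+0.112)^2 + 150.9951/(1+0.112)^2 = 134.5029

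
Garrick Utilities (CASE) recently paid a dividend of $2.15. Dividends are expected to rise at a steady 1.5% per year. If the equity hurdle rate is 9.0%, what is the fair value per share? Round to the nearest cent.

$29.10

Gordon growth model: P₀ = D₁/(r − g). D₁ = 2.15 × (1 + 0.015) = 2.1822.
P₀ = 2.1822 / (0.09 − 0.015) = 2.1822 / 0.075 = 29.0967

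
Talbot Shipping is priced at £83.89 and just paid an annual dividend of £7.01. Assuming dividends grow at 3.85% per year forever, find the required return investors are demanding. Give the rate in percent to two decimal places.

Rearranging the constant-growth DDM: r = D₁/P₀ + g.
D₁ = 7.01 × (1 + 0.0385) = 7.2799.
r = 7.2799 / 83.89 + 0.0385 = 0.08678 + 0.0385 = 0.12528

12.53%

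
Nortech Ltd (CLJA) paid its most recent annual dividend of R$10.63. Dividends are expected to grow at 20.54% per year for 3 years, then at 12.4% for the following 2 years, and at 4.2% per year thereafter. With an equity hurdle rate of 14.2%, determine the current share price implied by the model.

R$186.16

Three-stage DDM. Project D₁…D_5; terminal Gordon value at t=5 with g = 0.042; discount at r = 0.142.
D_1 = 12.8134
D_2 = 15.4453
D_3 = 18.6177
D_4 = 20.9263
D_5 = 23.5212
TV_5 = 24.5091/(0.142−0.042) = 245.0909
P₀ = Σ Dₜ/(1+r)ᵗ + TV_5/(1+r)^5 = 186.1586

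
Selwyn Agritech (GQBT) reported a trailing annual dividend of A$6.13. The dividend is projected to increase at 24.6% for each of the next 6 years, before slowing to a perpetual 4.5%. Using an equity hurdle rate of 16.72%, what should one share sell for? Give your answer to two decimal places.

A$124.10

Two-stage DDM. Project D₁…D_6 at 0.246, terminal growth 0.045, discount at r = 0.1672.
D_1 = 7.6380
D_2 = 9.5169
D_3 = 11.8581
D_4 = 14.7752
D_5 = 18.4099
D_6 = 22.9387
Terminal value at t=6: TV = D_7/(r−g) = 23.9709/(0.1672−0.045) = 196.1615
P₀ = 7.6380/(1+0.1672)^1 + 9.5169/(1+0.1672)^2 + 11.8581/(1+0.1672)^3 + 14.7752/(1+0.1672)^4 + 18.4099/(1+0.1672)^5 + 22.9387/(1+0.1672)^6 + 196.1615/(1+0.1672)^6 = 124.0961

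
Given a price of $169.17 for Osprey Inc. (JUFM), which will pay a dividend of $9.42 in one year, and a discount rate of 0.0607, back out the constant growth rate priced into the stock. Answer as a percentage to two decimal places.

0.50%

From P₀ = D₁/(r − g), the implied growth is g = r − D₁/P₀.
g = 0.0607 − 9.42/169.17 = 0.0607 − 0.05568 = 0.00502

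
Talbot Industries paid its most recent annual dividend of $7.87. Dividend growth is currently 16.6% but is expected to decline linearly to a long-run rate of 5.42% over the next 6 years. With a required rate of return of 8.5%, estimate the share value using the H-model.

H-model: P₀ = D₀[(1+g_L) + H(g_S−g_L)]/(r−g_L), with H = 6/2 = 3.
P₀ = 7.87 × [(1+0.0542) + 3×(0.166−0.0542)] / (0.085−0.0542)
   = 7.87 × 1.3896 / 0.0308 = 355.0699

$355.07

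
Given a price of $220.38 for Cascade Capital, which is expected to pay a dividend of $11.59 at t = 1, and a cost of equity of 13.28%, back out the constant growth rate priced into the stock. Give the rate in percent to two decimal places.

8.02%

From P₀ = D₁/(r − g), the implied growth is g = r − D₁/P₀.
g = 0.1328 − 11.59/220.38 = 0.1328 − 0.05259 = 0.08021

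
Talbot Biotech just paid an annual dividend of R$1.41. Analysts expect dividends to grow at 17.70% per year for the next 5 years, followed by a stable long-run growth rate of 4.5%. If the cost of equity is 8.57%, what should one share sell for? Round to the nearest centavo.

R$63.25

Two-stage DDM. Project D₁…D_5 at 0.177, terminal growth 0.045, discount at r = 0.0857.
D_1 = 1.6596
D_2 = 1.9533
D_3 = 2.2991
D_4 = 2.7060
D_5 = 3.1849
Terminal value at t=5: TV = D_6/(r−g) = 3.3283/(0.0857−0.045) = 81.7755
P₀ = 1.6596/(1+0.0857)^1 + 1.9533/(1+0.0857)^2 + 2.2991/(1+0.0857)^3 + 2.7060/(1+0.0857)^4 + 3.1849/(1+0.0857)^5 + 81.7755/(1+0.0857)^5 = 63.2503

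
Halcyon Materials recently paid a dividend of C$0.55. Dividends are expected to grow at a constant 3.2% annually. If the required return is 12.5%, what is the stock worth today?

Gordon growth model: P₀ = D₁/(r − g). D₁ = 0.55 × (1 + 0.032) = 0.5676.
P₀ = 0.5676 / (0.125 − 0.032) = 0.5676 / 0.093 = 6.1032

C$6.10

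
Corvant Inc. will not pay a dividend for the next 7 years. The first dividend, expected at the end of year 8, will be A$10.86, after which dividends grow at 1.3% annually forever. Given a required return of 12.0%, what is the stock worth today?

A$45.91

Deferred-dividend DDM. At t=7 the remaining stream is a growing perpetuity with first payment D_8 = 10.86.
V_7 = D_8/(r−g) = 10.86/(0.12−0.013) = 101.4953
P₀ = V_7/(1+r)^7 = 101.4953/(1+0.12)^7 = 45.9113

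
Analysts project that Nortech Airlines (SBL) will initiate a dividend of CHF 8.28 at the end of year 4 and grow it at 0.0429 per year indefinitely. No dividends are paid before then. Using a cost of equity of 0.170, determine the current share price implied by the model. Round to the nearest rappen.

CHF 40.67

Deferred-dividend DDM. At t=3 the remaining stream is a growing perpetuity with first payment D_4 = 8.28.
V_3 = D_4/(r−g) = 8.28/(0.17−0.0429) = 65.1456
P₀ = V_3/(1+r)^3 = 65.1456/(1+0.17)^3 = 40.6750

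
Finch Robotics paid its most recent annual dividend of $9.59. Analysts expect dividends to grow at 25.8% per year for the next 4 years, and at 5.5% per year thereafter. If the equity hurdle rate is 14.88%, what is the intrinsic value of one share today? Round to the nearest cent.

$203.48

Two-stage DDM. Project D₁…D_4 at 0.258, terminal growth 0.055, discount at r = 0.1488.
D_1 = 12.0642
D_2 = 15.1768
D_3 = 19.0924
D_4 = 24.0182
Terminal value at t=4: TV = D_5/(r−g) = 25.3392/(0.1488−0.055) = 270.1412
P₀ = 12.0642/(1+0.1488)^1 + 15.1768/(1+0.1488)^2 + 19.0924/(1+0.1488)^3 + 24.0182/(1+0.1488)^4 + 270.1412/(1+0.1488)^4 = 203.4848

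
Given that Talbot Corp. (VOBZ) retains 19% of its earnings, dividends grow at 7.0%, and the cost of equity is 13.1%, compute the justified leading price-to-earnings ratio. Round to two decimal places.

13.28

Payout ratio b = 1 − 0.19 = 0.81.
Justified leading P/E = b/(r−g) = 0.81/(0.131−0.07) = 13.2787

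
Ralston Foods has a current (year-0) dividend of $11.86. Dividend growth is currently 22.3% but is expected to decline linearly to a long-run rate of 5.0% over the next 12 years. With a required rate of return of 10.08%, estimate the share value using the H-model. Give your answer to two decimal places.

H-model: P₀ = D₀[(1+g_L) + H(g_S−g_L)]/(r−g_L), with H = 12/2 = 6.
P₀ = 11.86 × [(1+0.05) + 6×(0.223−0.05)] / (0.1008−0.05)
   = 11.86 × 2.0880 / 0.0508 = 487.4740

$487.47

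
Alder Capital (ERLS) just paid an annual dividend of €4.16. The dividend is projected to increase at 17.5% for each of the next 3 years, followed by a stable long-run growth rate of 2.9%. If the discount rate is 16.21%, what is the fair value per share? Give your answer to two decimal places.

€46.00

Two-stage DDM. Project D₁…D_3 at 0.175, terminal growth 0.029, discount at r = 0.1621.
D_1 = 4.8880
D_2 = 5.7434
D_3 = 6.7485
Terminal value at t=3: TV = D_4/(r−g) = 6.9442/(0.1621−0.029) = 52.1728
P₀ = 4.8880/(1+0.1621)^1 + 5.7434/(1+0.1621)^2 + 6.7485/(1+0.1621)^3 + 52.1728/(1+0.1621)^3 = 46.0032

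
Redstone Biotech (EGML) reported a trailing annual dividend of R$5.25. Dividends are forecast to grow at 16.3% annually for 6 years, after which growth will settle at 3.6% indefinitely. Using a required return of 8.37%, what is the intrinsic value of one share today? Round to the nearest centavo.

R$214.82

Two-stage DDM. Project D₁…D_6 at 0.163, terminal growth 0.036, discount at r = 0.0837.
D_1 = 6.1058
D_2 = 7.1010
D_3 = 8.2584
D_4 = 9.6046
D_5 = 11.1701
D_6 = 12.9909
Terminal value at t=6: TV = D_7/(r−g) = 13.4585/(0.0837−0.036) = 282.1493
P₀ = 6.1058/(1+0.0837)^1 + 7.1010/(1+0.0837)^2 + 8.2584/(1+0.0837)^3 + 9.6046/(1+0.0837)^4 + 11.1701/(1+0.0837)^5 + 12.9909/(1+0.0837)^6 + 282.1493/(1+0.0837)^6 = 214.8172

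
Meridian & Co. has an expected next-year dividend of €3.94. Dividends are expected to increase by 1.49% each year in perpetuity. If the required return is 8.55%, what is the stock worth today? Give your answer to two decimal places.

€55.81

Gordon growth model: P₀ = D₁/(r − g), with D₁ = 3.94 given directly.
P₀ = 3.9400 / (0.0855 − 0.0149) = 3.9400 / 0.0706 = 55.8074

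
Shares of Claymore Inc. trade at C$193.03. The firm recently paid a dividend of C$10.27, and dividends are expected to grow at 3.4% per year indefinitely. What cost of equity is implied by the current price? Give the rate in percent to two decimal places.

Rearranging the constant-growth DDM: r = D₁/P₀ + g.
D₁ = 10.27 × (1 + 0.034) = 10.6192.
r = 10.6192 / 193.03 + 0.034 = 0.05501 + 0.034 = 0.08901

8.90%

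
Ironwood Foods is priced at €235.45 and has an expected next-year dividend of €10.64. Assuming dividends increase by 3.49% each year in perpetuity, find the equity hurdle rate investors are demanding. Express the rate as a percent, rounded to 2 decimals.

Rearranging the constant-growth DDM: r = D₁/P₀ + g.
r = 10.6400 / 235.45 + 0.0349 = 0.04519 + 0.0349 = 0.08009

8.01%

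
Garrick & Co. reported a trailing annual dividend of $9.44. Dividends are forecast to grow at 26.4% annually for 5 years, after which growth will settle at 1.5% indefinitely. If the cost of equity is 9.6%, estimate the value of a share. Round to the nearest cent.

Two-stage DDM. Project D₁…D_5 at 0.264, terminal growth 0.015, discount at r = 0.096.
D_1 = 11.9322
D_2 = 15.0823
D_3 = 19.0640
D_4 = 24.0969
D_5 = 30.4584
Terminal value at t=5: TV = D_6/(r−g) = 30.9153/(0.096−0.015) = 381.6703
P₀ = 11.9322/(1+0.096)^1 + 15.0823/(1+0.096)^2 + 19.0640/(1+0.096)^3 + 24.0969/(1+0.096)^4 + 30.4584/(1+0.096)^5 + 381.6703/(1+0.096)^5 = 315.2268

$315.23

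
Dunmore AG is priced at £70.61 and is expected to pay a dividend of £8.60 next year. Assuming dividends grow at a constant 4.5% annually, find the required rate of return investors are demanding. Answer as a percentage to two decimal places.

Rearranging the constant-growth DDM: r = D₁/P₀ + g.
r = 8.6000 / 70.61 + 0.045 = 0.12180 + 0.045 = 0.16680

16.68%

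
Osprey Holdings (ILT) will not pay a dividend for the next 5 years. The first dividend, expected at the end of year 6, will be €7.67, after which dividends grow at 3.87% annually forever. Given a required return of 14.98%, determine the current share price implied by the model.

Deferred-dividend DDM. At t=5 the remaining stream is a growing perpetuity with first payment D_6 = 7.67.
V_5 = D_6/(r−g) = 7.67/(0.1498−0.0387) = 69.0369
P₀ = V_5/(1+r)^5 = 69.0369/(1+0.1498)^5 = 34.3534

€34.35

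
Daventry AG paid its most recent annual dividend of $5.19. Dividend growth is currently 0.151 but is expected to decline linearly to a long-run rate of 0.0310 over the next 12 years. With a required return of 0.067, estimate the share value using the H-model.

$252.44

H-model: P₀ = D₀[(1+g_L) + H(g_S−g_L)]/(r−g_L), with H = 12/2 = 6.
P₀ = 5.19 × [(1+0.031) + 6×(0.151−0.031)] / (0.067−0.031)
   = 5.19 × 1.7510 / 0.036 = 252.4358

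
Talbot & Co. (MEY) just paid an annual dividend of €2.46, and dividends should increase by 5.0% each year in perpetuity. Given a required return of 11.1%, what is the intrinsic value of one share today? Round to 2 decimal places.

Gordon growth model: P₀ = D₁/(r − g). D₁ = 2.46 × (1 + 0.05) = 2.5830.
P₀ = 2.5830 / (0.111 − 0.05) = 2.5830 / 0.061 = 42.3443

€42.34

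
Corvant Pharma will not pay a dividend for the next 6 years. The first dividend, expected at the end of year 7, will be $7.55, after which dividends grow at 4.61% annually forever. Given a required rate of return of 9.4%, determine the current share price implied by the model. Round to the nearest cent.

$91.94

Deferred-dividend DDM. At t=6 the remaining stream is a growing perpetuity with first payment D_7 = 7.55.
V_6 = D_7/(r−g) = 7.55/(0.094−0.0461) = 157.6200
P₀ = V_6/(1+r)^6 = 157.6200/(1+0.094)^6 = 91.9406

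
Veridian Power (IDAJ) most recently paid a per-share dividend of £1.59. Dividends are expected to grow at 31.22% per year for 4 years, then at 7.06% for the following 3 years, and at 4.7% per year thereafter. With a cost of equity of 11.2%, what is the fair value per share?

Three-stage DDM. Project D₁…D_7; terminal Gordon value at t=7 with g = 0.047; discount at r = 0.112.
D_1 = 2.0864
D_2 = 2.7378
D_3 = 3.5925
D_4 = 4.7141
D_5 = 5.0469
D_6 = 5.4032
D_7 = 5.7847
TV_7 = 6.0566/(0.112−0.047) = 93.1778
P₀ = Σ Dₜ/(1+r)ᵗ + TV_7/(1+r)^7 = 62.6812

£62.68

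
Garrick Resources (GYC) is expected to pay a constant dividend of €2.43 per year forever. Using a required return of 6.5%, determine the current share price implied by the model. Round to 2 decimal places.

€37.38

Zero-growth DDM (perpetuity): P₀ = D/r = 2.43 / 0.065 = 37.3846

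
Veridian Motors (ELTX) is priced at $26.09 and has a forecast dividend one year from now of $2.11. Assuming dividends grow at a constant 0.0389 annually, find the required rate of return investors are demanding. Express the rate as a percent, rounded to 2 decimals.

11.98%

Rearranging the constant-growth DDM: r = D₁/P₀ + g.
r = 2.1100 / 26.09 + 0.0389 = 0.08087 + 0.0389 = 0.11977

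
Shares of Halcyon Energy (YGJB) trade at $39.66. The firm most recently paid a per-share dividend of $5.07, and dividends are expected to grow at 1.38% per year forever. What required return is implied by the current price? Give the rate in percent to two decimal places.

Rearranging the constant-growth DDM: r = D₁/P₀ + g.
D₁ = 5.07 × (1 + 0.0138) = 5.1400.
r = 5.1400 / 39.66 + 0.0138 = 0.12960 + 0.0138 = 0.14340

14.34%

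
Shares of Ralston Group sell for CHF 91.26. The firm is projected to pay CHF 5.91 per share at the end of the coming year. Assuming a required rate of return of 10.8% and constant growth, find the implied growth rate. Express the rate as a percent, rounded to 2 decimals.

From P₀ = D₁/(r − g), the implied growth is g = r − D₁/P₀.
g = 0.108 − 5.91/91.26 = 0.108 − 0.06476 = 0.04324

4.32%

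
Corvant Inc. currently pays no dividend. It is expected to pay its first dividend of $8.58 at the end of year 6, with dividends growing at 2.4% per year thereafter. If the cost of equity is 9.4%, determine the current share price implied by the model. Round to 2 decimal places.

$78.22

Deferred-dividend DDM. At t=5 the remaining stream is a growing perpetuity with first payment D_6 = 8.58.
V_5 = D_6/(r−g) = 8.58/(0.094−0.024) = 122.5714
P₀ = V_5/(1+r)^5 = 122.5714/(1+0.094)^5 = 78.2173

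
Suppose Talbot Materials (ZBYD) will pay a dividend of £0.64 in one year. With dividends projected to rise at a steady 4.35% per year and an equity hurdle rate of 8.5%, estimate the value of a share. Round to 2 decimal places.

Gordon growth model: P₀ = D₁/(r − g), with D₁ = 0.64 given directly.
P₀ = 0.6400 / (0.085 − 0.0435) = 0.6400 / 0.0415 = 15.4217

£15.42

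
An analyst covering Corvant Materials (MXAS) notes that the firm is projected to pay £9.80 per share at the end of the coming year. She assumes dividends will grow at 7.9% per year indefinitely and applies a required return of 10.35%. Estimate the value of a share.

£400.00

Gordon growth model: P₀ = D₁/(r − g), with D₁ = 9.80 given directly.
P₀ = 9.8000 / (0.1035 − 0.079) = 9.8000 / 0.0245 = 400.0000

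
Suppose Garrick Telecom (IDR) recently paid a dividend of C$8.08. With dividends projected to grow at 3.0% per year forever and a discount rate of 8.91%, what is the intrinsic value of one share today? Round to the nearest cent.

Gordon growth model: P₀ = D₁/(r − g). D₁ = 8.08 × (1 + 0.03) = 8.3224.
P₀ = 8.3224 / (0.0891 − 0.03) = 8.3224 / 0.0591 = 140.8190

C$140.82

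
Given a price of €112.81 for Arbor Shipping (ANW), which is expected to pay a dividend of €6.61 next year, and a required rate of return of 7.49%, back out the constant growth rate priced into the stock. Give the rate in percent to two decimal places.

1.63%

From P₀ = D₁/(r − g), the implied growth is g = r − D₁/P₀.
g = 0.0749 − 6.61/112.81 = 0.0749 − 0.05859 = 0.01631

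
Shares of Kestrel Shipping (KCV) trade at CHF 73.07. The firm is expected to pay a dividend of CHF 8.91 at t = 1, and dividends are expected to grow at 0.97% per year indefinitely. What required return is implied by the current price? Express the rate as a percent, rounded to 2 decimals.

13.16%

Rearranging the constant-growth DDM: r = D₁/P₀ + g.
r = 8.9100 / 73.07 + 0.0097 = 0.12194 + 0.0097 = 0.13164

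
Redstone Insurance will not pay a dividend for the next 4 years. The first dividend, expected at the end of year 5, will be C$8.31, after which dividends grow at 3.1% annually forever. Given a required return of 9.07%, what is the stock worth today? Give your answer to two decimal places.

Deferred-dividend DDM. At t=4 the remaining stream is a growing perpetuity with first payment D_5 = 8.31.
V_4 = D_5/(r−g) = 8.31/(0.0907−0.031) = 139.1960
P₀ = V_4/(1+r)^4 = 139.1960/(1+0.0907)^4 = 98.3570

C$98.36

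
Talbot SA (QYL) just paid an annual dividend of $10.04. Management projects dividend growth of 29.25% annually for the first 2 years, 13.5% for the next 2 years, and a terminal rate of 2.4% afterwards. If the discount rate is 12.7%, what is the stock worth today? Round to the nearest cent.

Three-stage DDM. Project D₁…D_4; terminal Gordon value at t=4 with g = 0.024; discount at r = 0.127.
D_1 = 12.9767
D_2 = 16.7724
D_3 = 19.0367
D_4 = 21.6066
TV_4 = 22.1252/(0.127−0.024) = 214.8074
P₀ = Σ Dₜ/(1+r)ᵗ + TV_4/(1+r)^4 = 184.5658

$184.57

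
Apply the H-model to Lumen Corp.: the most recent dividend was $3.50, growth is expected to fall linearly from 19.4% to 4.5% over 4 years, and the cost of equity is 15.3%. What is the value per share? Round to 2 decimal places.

H-model: P₀ = D₀[(1+g_L) + H(g_S−g_L)]/(r−g_L), with H = 4/2 = 2.
P₀ = 3.50 × [(1+0.045) + 2×(0.194−0.045)] / (0.153−0.045)
   = 3.50 × 1.3430 / 0.108 = 43.5231

$43.52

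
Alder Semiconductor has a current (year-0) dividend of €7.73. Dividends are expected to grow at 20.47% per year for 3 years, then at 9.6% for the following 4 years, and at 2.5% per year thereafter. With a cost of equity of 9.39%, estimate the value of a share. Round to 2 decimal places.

Three-stage DDM. Project D₁…D_7; terminal Gordon value at t=7 with g = 0.025; discount at r = 0.0939.
D_1 = 9.3123
D_2 = 11.2186
D_3 = 13.5150
D_4 = 14.8124
D_5 = 16.2344
D_6 = 17.7929
D_7 = 19.5011
TV_7 = 19.9886/(0.0939−0.025) = 290.1103
P₀ = Σ Dₜ/(1+r)ᵗ + TV_7/(1+r)^7 = 224.4927

€224.49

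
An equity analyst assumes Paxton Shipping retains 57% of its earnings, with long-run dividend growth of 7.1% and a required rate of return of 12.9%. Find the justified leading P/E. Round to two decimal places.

7.41

Payout ratio b = 1 − 0.57 = 0.43.
Justified leading P/E = b/(r−g) = 0.43/(0.129−0.071) = 7.4138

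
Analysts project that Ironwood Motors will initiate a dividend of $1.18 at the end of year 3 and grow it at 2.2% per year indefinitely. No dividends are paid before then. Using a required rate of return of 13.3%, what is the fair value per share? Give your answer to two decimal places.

$8.28

Deferred-dividend DDM. At t=2 the remaining stream is a growing perpetuity with first payment D_3 = 1.18.
V_2 = D_3/(r−g) = 1.18/(0.133−0.022) = 10.6306
P₀ = V_2/(1+r)^2 = 10.6306/(1+0.133)^2 = 8.2813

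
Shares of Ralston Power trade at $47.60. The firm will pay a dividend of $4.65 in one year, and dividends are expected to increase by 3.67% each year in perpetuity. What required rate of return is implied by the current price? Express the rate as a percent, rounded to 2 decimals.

Rearranging the constant-growth DDM: r = D₁/P₀ + g.
r = 4.6500 / 47.60 + 0.0367 = 0.09769 + 0.0367 = 0.13439

13.44%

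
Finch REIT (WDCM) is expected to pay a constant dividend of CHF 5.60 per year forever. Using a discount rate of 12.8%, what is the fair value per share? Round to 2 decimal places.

Zero-growth DDM (perpetuity): P₀ = D/r = 5.60 / 0.128 = 43.7500

CHF 43.75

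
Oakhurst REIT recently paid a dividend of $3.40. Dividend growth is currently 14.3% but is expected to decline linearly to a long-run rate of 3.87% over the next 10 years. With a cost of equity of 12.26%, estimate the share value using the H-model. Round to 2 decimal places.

H-model: P₀ = D₀[(1+g_L) + H(g_S−g_L)]/(r−g_L), with H = 10/2 = 5.
P₀ = 3.40 × [(1+0.0387) + 5×(0.143−0.0387)] / (0.1226−0.0387)
   = 3.40 × 1.5602 / 0.0839 = 63.2262

$63.23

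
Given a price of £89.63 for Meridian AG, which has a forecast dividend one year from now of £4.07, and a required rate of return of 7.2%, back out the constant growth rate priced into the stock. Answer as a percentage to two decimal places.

From P₀ = D₁/(r − g), the implied growth is g = r − D₁/P₀.
g = 0.072 − 4.07/89.63 = 0.072 − 0.04541 = 0.02659

2.66%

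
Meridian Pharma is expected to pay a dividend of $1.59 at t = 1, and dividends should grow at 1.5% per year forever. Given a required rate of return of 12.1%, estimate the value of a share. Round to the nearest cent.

Gordon growth model: P₀ = D₁/(r − g), with D₁ = 1.59 given directly.
P₀ = 1.5900 / (0.121 − 0.015) = 1.5900 / 0.106 = 15.0000

$15.00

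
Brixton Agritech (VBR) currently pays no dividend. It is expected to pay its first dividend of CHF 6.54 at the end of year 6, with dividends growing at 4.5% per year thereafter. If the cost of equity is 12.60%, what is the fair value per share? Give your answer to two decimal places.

CHF 44.61

Deferred-dividend DDM. At t=5 the remaining stream is a growing perpetuity with first payment D_6 = 6.54.
V_5 = D_6/(r−g) = 6.54/(0.126−0.045) = 80.7407
P₀ = V_5/(1+r)^5 = 80.7407/(1+0.126)^5 = 44.6068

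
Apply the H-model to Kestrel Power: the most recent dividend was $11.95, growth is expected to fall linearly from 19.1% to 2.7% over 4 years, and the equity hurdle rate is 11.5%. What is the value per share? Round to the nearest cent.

$184.00

H-model: P₀ = D₀[(1+g_L) + H(g_S−g_L)]/(r−g_L), with H = 4/2 = 2.
P₀ = 11.95 × [(1+0.027) + 2×(0.191−0.027)] / (0.115−0.027)
   = 11.95 × 1.3550 / 0.088 = 184.0028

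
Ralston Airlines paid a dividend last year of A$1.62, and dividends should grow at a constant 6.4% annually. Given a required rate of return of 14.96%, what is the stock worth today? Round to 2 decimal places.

A$20.14

Gordon growth model: P₀ = D₁/(r − g). D₁ = 1.62 × (1 + 0.064) = 1.7237.
P₀ = 1.7237 / (0.1496 − 0.064) = 1.7237 / 0.0856 = 20.1364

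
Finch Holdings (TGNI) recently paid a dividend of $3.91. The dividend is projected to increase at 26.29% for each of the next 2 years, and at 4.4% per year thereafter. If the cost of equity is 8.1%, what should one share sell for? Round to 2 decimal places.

$160.48

Two-stage DDM. Project D₁…D_2 at 0.2629, terminal growth 0.044, discount at r = 0.081.
D_1 = 4.9379
D_2 = 6.2361
Terminal value at t=2: TV = D_3/(r−g) = 6.5105/(0.081−0.044) = 175.9598
P₀ = 4.9379/(1+0.081)^1 + 6.2361/(1+0.081)^2 + 175.9598/(1+0.081)^2 = 160.4827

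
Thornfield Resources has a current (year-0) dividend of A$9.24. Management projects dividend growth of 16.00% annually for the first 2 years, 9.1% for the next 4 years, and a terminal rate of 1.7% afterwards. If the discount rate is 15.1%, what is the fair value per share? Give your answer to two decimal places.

Three-stage DDM. Project D₁…D_6; terminal Gordon value at t=6 with g = 0.017; discount at r = 0.151.
D_1 = 10.7184
D_2 = 12.4333
D_3 = 13.5648
D_4 = 14.7992
D_5 = 16.1459
D_6 = 17.6152
TV_6 = 17.9146/(0.151−0.017) = 133.6913
P₀ = Σ Dₜ/(1+r)ᵗ + TV_6/(1+r)^6 = 109.0915

A$109.09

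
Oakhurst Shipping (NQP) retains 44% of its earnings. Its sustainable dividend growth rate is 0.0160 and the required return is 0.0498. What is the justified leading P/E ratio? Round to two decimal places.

16.57

Payout ratio b = 1 − 0.44 = 0.56.
Justified leading P/E = b/(r−g) = 0.56/(0.0498−0.016) = 16.5680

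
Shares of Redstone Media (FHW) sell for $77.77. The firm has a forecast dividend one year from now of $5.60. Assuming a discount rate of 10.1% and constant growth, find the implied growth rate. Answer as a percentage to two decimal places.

From P₀ = D₁/(r − g), the implied growth is g = r − D₁/P₀.
g = 0.101 − 5.60/77.77 = 0.101 − 0.07201 = 0.02899

2.90%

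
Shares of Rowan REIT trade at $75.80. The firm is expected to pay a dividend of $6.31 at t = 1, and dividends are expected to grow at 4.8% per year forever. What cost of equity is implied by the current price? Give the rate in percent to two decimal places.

13.12%

Rearranging the constant-growth DDM: r = D₁/P₀ + g.
r = 6.3100 / 75.80 + 0.048 = 0.08325 + 0.048 = 0.13125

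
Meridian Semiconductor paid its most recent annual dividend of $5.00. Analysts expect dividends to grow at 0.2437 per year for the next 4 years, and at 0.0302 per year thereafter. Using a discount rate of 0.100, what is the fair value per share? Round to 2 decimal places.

$148.04

Two-stage DDM. Project D₁…D_4 at 0.2437, terminal growth 0.0302, discount at r = 0.1.
D_1 = 6.2185
D_2 = 7.7339
D_3 = 9.6187
D_4 = 11.9628
Terminal value at t=4: TV = D_5/(r−g) = 12.3241/(0.1−0.0302) = 176.5626
P₀ = 6.2185/(1+0.1)^1 + 7.7339/(1+0.1)^2 + 9.6187/(1+0.1)^3 + 11.9628/(1+0.1)^4 + 176.5626/(1+0.1)^4 = 148.0369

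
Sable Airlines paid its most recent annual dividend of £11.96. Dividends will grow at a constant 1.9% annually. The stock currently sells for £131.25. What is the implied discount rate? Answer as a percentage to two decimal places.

Rearranging the constant-growth DDM: r = D₁/P₀ + g.
D₁ = 11.96 × (1 + 0.019) = 12.1872.
r = 12.1872 / 131.25 + 0.019 = 0.09286 + 0.019 = 0.11186

11.19%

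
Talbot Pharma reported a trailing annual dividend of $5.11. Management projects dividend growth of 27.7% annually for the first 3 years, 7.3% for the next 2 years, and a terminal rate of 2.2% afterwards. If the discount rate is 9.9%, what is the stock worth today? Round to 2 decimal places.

$137.75

Three-stage DDM. Project D₁…D_5; terminal Gordon value at t=5 with g = 0.022; discount at r = 0.099.
D_1 = 6.5255
D_2 = 8.3330
D_3 = 10.6413
D_4 = 11.4181
D_5 = 12.2516
TV_5 = 12.5211/(0.099−0.022) = 162.6122
P₀ = Σ Dₜ/(1+r)ᵗ + TV_5/(1+r)^5 = 137.7525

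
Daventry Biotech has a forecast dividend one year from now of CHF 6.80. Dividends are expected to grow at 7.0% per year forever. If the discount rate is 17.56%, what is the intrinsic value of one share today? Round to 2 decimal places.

Gordon growth model: P₀ = D₁/(r − g), with D₁ = 6.80 given directly.
P₀ = 6.8000 / (0.1756 − 0.07) = 6.8000 / 0.1056 = 64.3939

CHF 64.39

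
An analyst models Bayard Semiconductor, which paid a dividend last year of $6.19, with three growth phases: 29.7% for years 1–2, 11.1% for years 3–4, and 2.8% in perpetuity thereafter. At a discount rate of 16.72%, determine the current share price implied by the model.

$79.86

Three-stage DDM. Project D₁…D_4; terminal Gordon value at t=4 with g = 0.028; discount at r = 0.1672.
D_1 = 8.0284
D_2 = 10.4129
D_3 = 11.5687
D_4 = 12.8528
TV_4 = 13.2127/(0.1672−0.028) = 94.9189
P₀ = Σ Dₜ/(1+r)ᵗ + TV_4/(1+r)^4 = 79.8631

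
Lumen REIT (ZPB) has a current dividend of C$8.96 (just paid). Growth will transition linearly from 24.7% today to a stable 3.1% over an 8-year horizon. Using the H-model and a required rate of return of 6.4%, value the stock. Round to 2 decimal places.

H-model: P₀ = D₀[(1+g_L) + H(g_S−g_L)]/(r−g_L), with H = 8/2 = 4.
P₀ = 8.96 × [(1+0.031) + 4×(0.247−0.031)] / (0.064−0.031)
   = 8.96 × 1.8950 / 0.033 = 514.5212

C$514.52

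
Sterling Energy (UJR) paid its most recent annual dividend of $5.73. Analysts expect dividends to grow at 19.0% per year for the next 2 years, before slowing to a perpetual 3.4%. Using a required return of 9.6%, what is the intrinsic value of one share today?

Two-stage DDM. Project D₁…D_2 at 0.19, terminal growth 0.034, discount at r = 0.096.
D_1 = 6.8187
D_2 = 8.1143
Terminal value at t=2: TV = D_3/(r−g) = 8.3901/(0.096−0.034) = 135.3248
P₀ = 6.8187/(1+0.096)^1 + 8.1143/(1+0.096)^2 + 135.3248/(1+0.096)^2 = 125.6330

$125.63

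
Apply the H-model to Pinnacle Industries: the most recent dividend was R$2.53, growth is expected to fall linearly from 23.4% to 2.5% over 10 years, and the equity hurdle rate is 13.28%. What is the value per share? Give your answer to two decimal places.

R$48.58

H-model: P₀ = D₀[(1+g_L) + H(g_S−g_L)]/(r−g_L), with H = 10/2 = 5.
P₀ = 2.53 × [(1+0.025) + 5×(0.234−0.025)] / (0.1328−0.025)
   = 2.53 × 2.0700 / 0.1078 = 48.5816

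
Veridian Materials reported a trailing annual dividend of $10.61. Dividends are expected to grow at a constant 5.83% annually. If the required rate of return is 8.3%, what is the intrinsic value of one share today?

Gordon growth model: P₀ = D₁/(r − g). D₁ = 10.61 × (1 + 0.0583) = 11.2286.
P₀ = 11.2286 / (0.083 − 0.0583) = 11.2286 / 0.0247 = 454.5977

$454.60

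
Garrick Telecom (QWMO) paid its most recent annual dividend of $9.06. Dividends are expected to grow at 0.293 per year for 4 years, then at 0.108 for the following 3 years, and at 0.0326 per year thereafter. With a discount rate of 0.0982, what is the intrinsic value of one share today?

$390.04

Three-stage DDM. Project D₁…D_7; terminal Gordon value at t=7 with g = 0.0326; discount at r = 0.0982.
D_1 = 11.7146
D_2 = 15.1470
D_3 = 19.5850
D_4 = 25.3234
D_5 = 28.0583
D_6 = 31.0886
D_7 = 34.4462
TV_7 = 35.5692/(0.0982−0.0326) = 542.2129
P₀ = Σ Dₜ/(1+r)ᵗ + TV_7/(1+r)^7 = 390.0397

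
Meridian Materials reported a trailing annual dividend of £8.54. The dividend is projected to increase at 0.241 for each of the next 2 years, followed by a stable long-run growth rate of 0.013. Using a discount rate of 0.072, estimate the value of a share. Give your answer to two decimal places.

£217.83

Two-stage DDM. Project D₁…D_2 at 0.241, terminal growth 0.013, discount at r = 0.072.
D_1 = 10.5981
D_2 = 13.1523
Terminal value at t=2: TV = D_3/(r−g) = 13.3233/(0.072−0.013) = 225.8182
P₀ = 10.5981/(1+0.072)^1 + 13.1523/(1+0.072)^2 + 225.8182/(1+0.072)^2 = 217.8343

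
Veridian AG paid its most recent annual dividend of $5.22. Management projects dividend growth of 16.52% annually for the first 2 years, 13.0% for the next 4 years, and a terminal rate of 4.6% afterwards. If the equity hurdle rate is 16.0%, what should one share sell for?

$73.77

Three-stage DDM. Project D₁…D_6; terminal Gordon value at t=6 with g = 0.046; discount at r = 0.16.
D_1 = 6.0823
D_2 = 7.0871
D_3 = 8.0085
D_4 = 9.0496
D_5 = 10.2260
D_6 = 11.5554
TV_6 = 12.0870/(0.16−0.046) = 106.0259
P₀ = Σ Dₜ/(1+r)ᵗ + TV_6/(1+r)^6 = 73.7681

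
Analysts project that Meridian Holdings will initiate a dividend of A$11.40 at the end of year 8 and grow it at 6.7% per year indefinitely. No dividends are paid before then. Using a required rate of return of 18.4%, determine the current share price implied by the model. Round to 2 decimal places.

Deferred-dividend DDM. At t=7 the remaining stream is a growing perpetuity with first payment D_8 = 11.40.
V_7 = D_8/(r−g) = 11.40/(0.184−0.067) = 97.4359
P₀ = V_7/(1+r)^7 = 97.4359/(1+0.184)^7 = 29.8715

A$29.87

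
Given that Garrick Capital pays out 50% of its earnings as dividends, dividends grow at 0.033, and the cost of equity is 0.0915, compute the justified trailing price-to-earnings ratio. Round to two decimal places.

8.83

Justified trailing P/E = b(1+g)/(r−g) = 0.50×(1+0.033)/(0.0915−0.033) = 8.8291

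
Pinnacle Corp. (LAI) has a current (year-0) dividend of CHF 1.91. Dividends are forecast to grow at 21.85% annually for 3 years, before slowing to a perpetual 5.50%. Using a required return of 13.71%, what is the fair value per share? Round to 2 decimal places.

Two-stage DDM. Project D₁…D_3 at 0.2185, terminal growth 0.055, discount at r = 0.1371.
D_1 = 2.3273
D_2 = 2.8359
D_3 = 3.4555
Terminal value at t=3: TV = D_4/(r−g) = 3.6455/(0.1371−0.055) = 44.4037
P₀ = 2.3273/(1+0.1371)^1 + 2.8359/(1+0.1371)^2 + 3.4555/(1+0.1371)^3 + 44.4037/(1+0.1371)^3 = 36.7914

CHF 36.79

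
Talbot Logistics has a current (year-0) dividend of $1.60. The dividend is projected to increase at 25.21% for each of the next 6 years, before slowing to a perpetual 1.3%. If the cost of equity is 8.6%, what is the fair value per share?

Two-stage DDM. Project D₁…D_6 at 0.2521, terminal growth 0.013, discount at r = 0.086.
D_1 = 2.0034
D_2 = 2.5084
D_3 = 3.1408
D_4 = 3.9326
D_5 = 4.9240
D_6 = 6.1653
Terminal value at t=6: TV = D_7/(r−g) = 6.2454/(0.086−0.013) = 85.5541
P₀ = 2.0034/(1+0.086)^1 + 2.5084/(1+0.086)^2 + 3.1408/(1+0.086)^3 + 3.9326/(1+0.086)^4 + 4.9240/(1+0.086)^5 + 6.1653/(1+0.086)^6 + 85.5541/(1+0.086)^6 = 68.4196

$68.42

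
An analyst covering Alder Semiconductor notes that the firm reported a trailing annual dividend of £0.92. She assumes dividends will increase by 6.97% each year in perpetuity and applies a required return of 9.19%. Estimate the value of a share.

Gordon growth model: P₀ = D₁/(r − g). D₁ = 0.92 × (1 + 0.0697) = 0.9841.
P₀ = 0.9841 / (0.0919 − 0.0697) = 0.9841 / 0.0222 = 44.3299

£44.33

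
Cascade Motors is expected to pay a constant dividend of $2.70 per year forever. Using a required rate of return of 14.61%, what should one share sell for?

$18.48

Zero-growth DDM (perpetuity): P₀ = D/r = 2.70 / 0.1461 = 18.4805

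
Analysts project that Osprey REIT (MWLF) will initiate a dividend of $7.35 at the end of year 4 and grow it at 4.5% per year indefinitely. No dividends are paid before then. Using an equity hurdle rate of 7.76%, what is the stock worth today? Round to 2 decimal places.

$180.18

Deferred-dividend DDM. At t=3 the remaining stream is a growing perpetuity with first payment D_4 = 7.35.
V_3 = D_4/(r−g) = 7.35/(0.0776−0.045) = 225.4601
P₀ = V_3/(1+r)^3 = 225.4601/(1+0.0776)^3 = 180.1760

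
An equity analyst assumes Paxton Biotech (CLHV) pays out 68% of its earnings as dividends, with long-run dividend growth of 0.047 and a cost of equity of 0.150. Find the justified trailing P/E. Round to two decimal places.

Justified trailing P/E = b(1+g)/(r−g) = 0.68×(1+0.047)/(0.15−0.047) = 6.9122

6.91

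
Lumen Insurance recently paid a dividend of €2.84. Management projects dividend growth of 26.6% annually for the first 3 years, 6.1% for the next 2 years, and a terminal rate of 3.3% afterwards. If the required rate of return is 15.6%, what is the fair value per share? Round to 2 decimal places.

€43.20

Three-stage DDM. Project D₁…D_5; terminal Gordon value at t=5 with g = 0.033; discount at r = 0.156.
D_1 = 3.5954
D_2 = 4.5518
D_3 = 5.7626
D_4 = 6.1141
D_5 = 6.4871
TV_5 = 6.7012/(0.156−0.033) = 54.4810
P₀ = Σ Dₜ/(1+r)ᵗ + TV_5/(1+r)^5 = 43.2039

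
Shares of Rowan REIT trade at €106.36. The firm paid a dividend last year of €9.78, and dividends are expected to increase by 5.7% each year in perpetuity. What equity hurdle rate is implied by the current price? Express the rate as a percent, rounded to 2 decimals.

15.42%

Rearranging the constant-growth DDM: r = D₁/P₀ + g.
D₁ = 9.78 × (1 + 0.057) = 10.3375.
r = 10.3375 / 106.36 + 0.057 = 0.09719 + 0.057 = 0.15419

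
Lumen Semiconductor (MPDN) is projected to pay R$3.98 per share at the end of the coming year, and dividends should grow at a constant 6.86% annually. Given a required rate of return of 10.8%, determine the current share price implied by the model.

R$101.02

Gordon growth model: P₀ = D₁/(r − g), with D₁ = 3.98 given directly.
P₀ = 3.9800 / (0.108 − 0.0686) = 3.9800 / 0.0394 = 101.0152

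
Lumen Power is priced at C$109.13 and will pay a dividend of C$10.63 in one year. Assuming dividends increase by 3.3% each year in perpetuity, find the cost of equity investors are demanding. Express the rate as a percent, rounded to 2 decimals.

13.04%

Rearranging the constant-growth DDM: r = D₁/P₀ + g.
r = 10.6300 / 109.13 + 0.033 = 0.09741 + 0.033 = 0.13041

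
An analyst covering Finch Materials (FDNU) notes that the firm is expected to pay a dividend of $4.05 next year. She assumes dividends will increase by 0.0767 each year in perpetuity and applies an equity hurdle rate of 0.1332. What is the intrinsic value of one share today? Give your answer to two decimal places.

Gordon growth model: P₀ = D₁/(r − g), with D₁ = 4.05 given directly.
P₀ = 4.0500 / (0.1332 − 0.0767) = 4.0500 / 0.0565 = 71.6814

$71.68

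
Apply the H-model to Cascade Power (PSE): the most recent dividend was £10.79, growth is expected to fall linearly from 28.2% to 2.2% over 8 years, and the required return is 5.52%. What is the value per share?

£670.15

H-model: P₀ = D₀[(1+g_L) + H(g_S−g_L)]/(r−g_L), with H = 8/2 = 4.
P₀ = 10.79 × [(1+0.022) + 4×(0.282−0.022)] / (0.0552−0.022)
   = 10.79 × 2.0620 / 0.0332 = 670.1500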